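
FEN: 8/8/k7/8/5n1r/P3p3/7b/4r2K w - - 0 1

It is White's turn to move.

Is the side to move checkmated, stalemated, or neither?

White to move; white king on h1.
In check: yes, from the black rook on e1.
King squares — g1: attacked by Re1; g2: attacked by Nf4; h2: attacked by Rh4.
Legal moves for White: none.
In check with no legal moves → checkmate.

checkmate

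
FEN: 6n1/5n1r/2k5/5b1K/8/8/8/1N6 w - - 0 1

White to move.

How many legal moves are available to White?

White to move; king on h5.
In check: yes, from the black rook on h7.
Legal moves: none.
Count: 0.

0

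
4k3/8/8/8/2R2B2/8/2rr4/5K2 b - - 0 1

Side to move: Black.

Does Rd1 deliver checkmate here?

After Rd1: white king on f1; in check: yes, from the black rook on d1.
King squares — e1: attacked by Rd1; g1: attacked by Rd1; e2: attacked by Rc2; f2: attacked by Rc2; g2: attacked by Rc2.
White has no legal moves → checkmate.

yes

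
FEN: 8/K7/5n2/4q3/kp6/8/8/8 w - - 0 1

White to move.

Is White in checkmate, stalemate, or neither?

neither

White to move; white king on a7.
In check: no.
Legal moves for White: Ka8, Kb7, Kb6, Ka6.
White has 4 legal moves and is not in check → neither.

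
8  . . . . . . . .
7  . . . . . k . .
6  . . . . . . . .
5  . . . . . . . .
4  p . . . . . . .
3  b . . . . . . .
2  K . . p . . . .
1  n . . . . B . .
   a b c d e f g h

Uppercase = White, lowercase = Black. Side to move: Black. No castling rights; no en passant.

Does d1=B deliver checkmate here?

After d1=B: white king on a2; in check: no.
White is not in check, so this cannot be checkmate.

no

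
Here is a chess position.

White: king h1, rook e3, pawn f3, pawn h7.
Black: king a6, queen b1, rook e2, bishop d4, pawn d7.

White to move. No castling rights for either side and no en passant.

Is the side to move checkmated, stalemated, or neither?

White to move; white king on h1.
In check: yes, from the black queen on b1.
King squares — g1: attacked by Qb1; g2: attacked by Re2; h2: attacked by Re2.
Legal moves for White: none.
In check with no legal moves → checkmate.

checkmate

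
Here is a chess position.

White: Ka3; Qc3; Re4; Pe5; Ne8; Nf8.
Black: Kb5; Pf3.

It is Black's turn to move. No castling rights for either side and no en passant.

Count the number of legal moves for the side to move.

Black to move; king on b5.
In check: no.
Legal moves: Kb6, Ka6, f2.
Count: 3.

3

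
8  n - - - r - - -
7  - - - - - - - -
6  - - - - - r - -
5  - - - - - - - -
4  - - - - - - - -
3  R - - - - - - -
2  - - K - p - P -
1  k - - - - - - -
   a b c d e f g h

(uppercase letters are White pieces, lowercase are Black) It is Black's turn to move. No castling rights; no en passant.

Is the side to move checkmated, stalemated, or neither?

checkmate

Black to move; black king on a1.
In check: yes, from the white rook on a3.
King squares — b1: attacked by Kc2; a2: attacked by Ra3; b2: attacked by Kc2.
Legal moves for Black: none.
In check with no legal moves → checkmate.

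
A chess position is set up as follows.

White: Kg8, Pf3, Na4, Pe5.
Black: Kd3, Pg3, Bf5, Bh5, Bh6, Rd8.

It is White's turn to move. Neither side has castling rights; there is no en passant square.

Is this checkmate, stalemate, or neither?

checkmate

White to move; white king on g8.
In check: yes, from the black rook on d8.
King squares — f7: attacked by Bh5; g7: attacked by Bh6; h7: attacked by Bf5; f8: attacked by Bh6; h8: attacked by Rd8.
Legal moves for White: none.
In check with no legal moves → checkmate.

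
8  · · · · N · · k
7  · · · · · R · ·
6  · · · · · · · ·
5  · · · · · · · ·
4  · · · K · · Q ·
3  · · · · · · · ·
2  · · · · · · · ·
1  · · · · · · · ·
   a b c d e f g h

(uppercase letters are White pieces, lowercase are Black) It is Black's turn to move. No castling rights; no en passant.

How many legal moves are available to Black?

Black to move; king on h8.
In check: no.
Legal moves: none.
Count: 0.

0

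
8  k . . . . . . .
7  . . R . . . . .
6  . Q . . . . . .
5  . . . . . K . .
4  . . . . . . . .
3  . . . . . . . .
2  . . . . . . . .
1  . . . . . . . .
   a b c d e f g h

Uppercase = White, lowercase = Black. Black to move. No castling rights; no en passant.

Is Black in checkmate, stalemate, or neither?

Black to move; black king on a8.
In check: no.
King squares — a7: attacked by Qb6; b7: attacked by Qb6; b8: attacked by Qb6.
Legal moves for Black: none.
Not in check and no legal moves → stalemate.

stalemate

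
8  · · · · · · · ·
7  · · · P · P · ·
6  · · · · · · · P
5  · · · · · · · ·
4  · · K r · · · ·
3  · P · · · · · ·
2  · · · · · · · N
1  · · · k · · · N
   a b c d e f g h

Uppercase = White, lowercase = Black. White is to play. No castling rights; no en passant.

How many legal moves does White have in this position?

4

White to move; king on c4.
In check: yes, from the black rook on d4.
Legal moves: Kc5, Kb5, Kxd4, Kc3.
Count: 4.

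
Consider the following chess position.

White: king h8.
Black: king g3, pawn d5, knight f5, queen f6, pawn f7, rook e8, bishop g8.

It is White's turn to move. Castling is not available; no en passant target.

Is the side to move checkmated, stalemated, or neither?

checkmate

White to move; white king on h8.
In check: yes, from the black queen on f6.
King squares — g7: attacked by Nf5; h7: attacked by Bg8; g8: attacked by Re8.
Legal moves for White: none.
In check with no legal moves → checkmate.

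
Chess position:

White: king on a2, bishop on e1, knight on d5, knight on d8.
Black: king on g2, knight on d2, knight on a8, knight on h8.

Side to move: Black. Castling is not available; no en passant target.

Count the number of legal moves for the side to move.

Black to move; king on g2.
In check: no.
Legal moves: Nf7, Ng6, Nc7, Nb6, Kh3, Kf3, Kh2, Kh1, Kg1, Kf1, Ne4, Nc4, Nf3, Nb3, Nf1, Nb1.
Count: 16.

16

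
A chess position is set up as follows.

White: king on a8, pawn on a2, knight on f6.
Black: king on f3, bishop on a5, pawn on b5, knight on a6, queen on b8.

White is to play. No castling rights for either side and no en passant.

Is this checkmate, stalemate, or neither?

White to move; white king on a8.
In check: yes, from the black queen on b8.
King squares — a7: attacked by Qb8; b7: attacked by Qb8; b8: attacked by Na6.
Legal moves for White: none.
In check with no legal moves → checkmate.

checkmate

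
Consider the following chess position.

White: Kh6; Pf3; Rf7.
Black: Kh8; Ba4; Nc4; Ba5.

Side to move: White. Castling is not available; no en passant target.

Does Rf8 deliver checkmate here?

After Rf8: black king on h8; in check: yes, from the white rook on f8.
King squares — g7: attacked by Kh6; h7: attacked by Kh6; g8: attacked by Rf8.
Black has no legal moves → checkmate.

yes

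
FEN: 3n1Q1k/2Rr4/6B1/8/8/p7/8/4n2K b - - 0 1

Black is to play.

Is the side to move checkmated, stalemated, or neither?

Black to move; black king on h8.
In check: yes, from the white queen on f8.
King squares — g7: attacked by Qf8; h7: attacked by Bg6; g8: attacked by Qf8.
Legal moves for Black: none.
In check with no legal moves → checkmate.

checkmate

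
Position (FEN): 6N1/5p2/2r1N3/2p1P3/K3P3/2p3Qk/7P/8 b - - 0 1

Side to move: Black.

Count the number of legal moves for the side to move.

Black to move; king on h3.
In check: yes, from the white queen on g3.
Legal moves: none.
Count: 0.

0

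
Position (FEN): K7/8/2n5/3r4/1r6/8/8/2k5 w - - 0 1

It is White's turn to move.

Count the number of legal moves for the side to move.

0

White to move; king on a8.
In check: no.
Legal moves: none.
Count: 0.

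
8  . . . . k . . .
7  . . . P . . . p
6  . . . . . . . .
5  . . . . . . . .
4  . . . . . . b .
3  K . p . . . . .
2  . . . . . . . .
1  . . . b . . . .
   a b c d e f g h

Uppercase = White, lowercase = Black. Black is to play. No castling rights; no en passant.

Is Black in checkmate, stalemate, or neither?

Black to move; black king on e8.
In check: yes, from the white pawn on d7.
King squares — d7: available; e7: available; f7: available; d8: available; f8: available.
Legal moves for Black: Kf8, Kd8, Kf7, Ke7, Kxd7, Bxd7.
Black is in check but has 6 legal moves → neither.

neither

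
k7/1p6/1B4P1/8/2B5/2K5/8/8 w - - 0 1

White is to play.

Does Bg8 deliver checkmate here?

no

After Bg8: black king on a8; in check: no.
Black is not in check, so this cannot be checkmate.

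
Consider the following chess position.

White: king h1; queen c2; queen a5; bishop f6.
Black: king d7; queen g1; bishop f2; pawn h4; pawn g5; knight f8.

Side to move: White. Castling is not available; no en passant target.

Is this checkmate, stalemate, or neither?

White to move; white king on h1.
In check: yes, from the black queen on g1.
King squares — g1: attacked by Bf2; g2: attacked by Qg1; h2: attacked by Qg1.
Legal moves for White: none.
In check with no legal moves → checkmate.

checkmate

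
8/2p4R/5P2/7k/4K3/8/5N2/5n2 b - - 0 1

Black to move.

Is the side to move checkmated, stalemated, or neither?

neither

Black to move; black king on h5.
In check: yes, from the white rook on h7.
King squares — g4: attacked by Nf2; h4: attacked by Rh7; g5: available; g6: available; h6: attacked by Rh7.
Legal moves for Black: Kg6, Kg5.
Black is in check but has 2 legal moves → neither.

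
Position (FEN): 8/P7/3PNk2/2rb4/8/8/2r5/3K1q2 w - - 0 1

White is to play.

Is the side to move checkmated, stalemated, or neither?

White to move; white king on d1.
In check: yes, from the black queen on f1.
King squares — c1: attacked by Qf1; e1: attacked by Qf1; c2: attacked by Rc5; d2: attacked by Rc2; e2: attacked by Qf1.
Legal moves for White: none.
In check with no legal moves → checkmate.

checkmate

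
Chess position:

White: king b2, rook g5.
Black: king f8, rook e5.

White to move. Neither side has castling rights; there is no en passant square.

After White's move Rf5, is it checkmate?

After Rf5: black king on f8; in check: yes, from the white rook on f5.
Black has 5 legal replies: Kg8, Ke8, Kg7, Ke7, Rxf5.
In check but a legal move exists → not checkmate.

no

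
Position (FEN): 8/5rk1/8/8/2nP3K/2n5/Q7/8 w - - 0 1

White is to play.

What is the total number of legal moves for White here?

23

White to move; king on h4.
In check: no.
Legal moves: Kh5, Kg5, Kg4, Kh3, Kg3, Qa8, Qa7, Qa6, Qa5, Qxc4, Qa4, Qb3, Qa3, Qh2, Qg2+, Qf2, Qe2, Qd2, Qc2, Qb2, Qb1, Qa1, d5.
Count: 23.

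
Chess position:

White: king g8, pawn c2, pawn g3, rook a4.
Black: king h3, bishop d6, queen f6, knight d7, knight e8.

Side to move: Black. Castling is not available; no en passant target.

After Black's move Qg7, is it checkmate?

After Qg7: white king on g8; in check: yes, from the black queen on g7.
King squares — f7: attacked by Qg7; g7: attacked by Ne8; h7: attacked by Qg7; f8: attacked by Bd6; h8: attacked by Qg7.
White has no legal moves → checkmate.

yes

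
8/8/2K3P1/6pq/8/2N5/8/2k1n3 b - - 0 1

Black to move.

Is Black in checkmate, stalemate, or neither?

neither

Black to move; black king on c1.
In check: no.
Legal moves for Black include: Qh8, Qh7, Qh6, Qxg6+, Qh4, Qg4, Qh3, Qf3+, Qh2, Qe2, Qh1+, Qd1, Nf3, Nd3, Ng2, Nc2, Kd2, Kc2, ... (list truncated; more exist).
Black has legal moves and is not in check → neither.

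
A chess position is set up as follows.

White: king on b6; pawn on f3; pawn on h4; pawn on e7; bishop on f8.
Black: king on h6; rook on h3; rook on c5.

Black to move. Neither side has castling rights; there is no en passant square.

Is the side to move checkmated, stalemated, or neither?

Black to move; black king on h6.
In check: yes, from the white bishop on f8.
Legal moves for Black: Kh7, Kg6, Kh5.
Black is in check but has 3 legal moves → neither.

neither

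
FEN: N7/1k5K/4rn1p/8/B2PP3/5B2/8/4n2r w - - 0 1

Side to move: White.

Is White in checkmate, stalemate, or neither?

White to move; white king on h7.
In check: yes, from the black knight on f6.
Legal moves for White: Kh8, Kg7, Kg6.
White is in check but has 3 legal moves → neither.

neither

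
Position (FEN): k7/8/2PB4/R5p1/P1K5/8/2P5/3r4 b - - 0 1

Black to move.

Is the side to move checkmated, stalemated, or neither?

checkmate

Black to move; black king on a8.
In check: yes, from the white rook on a5.
King squares — a7: attacked by Ra5; b7: attacked by Pc6; b8: attacked by Bd6.
Legal moves for Black: none.
In check with no legal moves → checkmate.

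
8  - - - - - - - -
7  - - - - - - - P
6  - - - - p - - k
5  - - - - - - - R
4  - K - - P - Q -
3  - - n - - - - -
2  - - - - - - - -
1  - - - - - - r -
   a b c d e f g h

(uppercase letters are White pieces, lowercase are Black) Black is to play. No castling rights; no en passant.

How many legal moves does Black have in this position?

Black to move; king on h6.
In check: yes, from the white rook on h5.
Legal moves: none.
Count: 0.

0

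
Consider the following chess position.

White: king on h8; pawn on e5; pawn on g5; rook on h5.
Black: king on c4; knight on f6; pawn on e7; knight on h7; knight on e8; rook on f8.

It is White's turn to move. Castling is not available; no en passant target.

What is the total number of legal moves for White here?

0

White to move; king on h8.
In check: yes, from the black rook on f8.
Legal moves: none.
Count: 0.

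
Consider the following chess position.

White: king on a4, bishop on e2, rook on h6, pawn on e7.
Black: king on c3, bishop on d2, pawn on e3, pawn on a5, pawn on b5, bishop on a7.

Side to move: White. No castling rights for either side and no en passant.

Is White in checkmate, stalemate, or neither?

White to move; white king on a4.
In check: yes, from the black pawn on b5.
Legal moves for White: Kxb5, Kxa5, Ka3, Bxb5.
White is in check but has 4 legal moves → neither.

neither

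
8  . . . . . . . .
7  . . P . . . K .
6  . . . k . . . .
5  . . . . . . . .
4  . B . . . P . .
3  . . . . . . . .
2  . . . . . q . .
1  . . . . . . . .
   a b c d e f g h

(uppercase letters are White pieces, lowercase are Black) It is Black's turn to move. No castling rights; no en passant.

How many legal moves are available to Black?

6

Black to move; king on d6.
In check: yes, from the white bishop on b4.
Legal moves: Kd7, Kxc7, Ke6, Kc6, Kd5, Qc5.
Count: 6.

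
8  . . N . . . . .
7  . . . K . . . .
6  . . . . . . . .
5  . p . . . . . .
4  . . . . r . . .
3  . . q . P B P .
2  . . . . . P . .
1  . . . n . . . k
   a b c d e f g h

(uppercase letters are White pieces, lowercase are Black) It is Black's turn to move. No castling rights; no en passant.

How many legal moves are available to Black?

2

Black to move; king on h1.
In check: yes, from the white bishop on f3.
Legal moves: Kh2, Kg1.
Count: 2.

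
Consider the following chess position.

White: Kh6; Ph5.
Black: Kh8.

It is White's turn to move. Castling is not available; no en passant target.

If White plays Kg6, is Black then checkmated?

After Kg6: black king on h8; in check: no.
Black is not in check, so this cannot be checkmate.

no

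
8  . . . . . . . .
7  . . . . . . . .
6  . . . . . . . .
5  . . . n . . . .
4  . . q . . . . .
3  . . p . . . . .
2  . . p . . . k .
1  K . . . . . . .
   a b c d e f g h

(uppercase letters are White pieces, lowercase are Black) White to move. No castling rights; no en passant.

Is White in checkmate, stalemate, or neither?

stalemate

White to move; white king on a1.
In check: no.
King squares — b1: attacked by Pc2; a2: attacked by Qc4; b2: attacked by Pc3.
Legal moves for White: none.
Not in check and no legal moves → stalemate.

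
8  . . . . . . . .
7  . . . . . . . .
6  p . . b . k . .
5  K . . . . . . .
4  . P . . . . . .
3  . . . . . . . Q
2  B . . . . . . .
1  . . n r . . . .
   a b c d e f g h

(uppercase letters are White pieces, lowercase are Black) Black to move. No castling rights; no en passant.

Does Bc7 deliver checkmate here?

After Bc7: white king on a5; in check: yes, from the black bishop on c7.
White has 2 legal replies: Kxa6, Ka4.
In check but a legal move exists → not checkmate.

no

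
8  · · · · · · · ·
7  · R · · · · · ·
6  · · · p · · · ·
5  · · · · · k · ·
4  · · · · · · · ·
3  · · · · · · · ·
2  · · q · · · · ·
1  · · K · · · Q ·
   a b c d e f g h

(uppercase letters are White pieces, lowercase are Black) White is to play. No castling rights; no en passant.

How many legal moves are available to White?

White to move; king on c1.
In check: yes, from the black queen on c2.
Legal moves: Kxc2.
Count: 1.

1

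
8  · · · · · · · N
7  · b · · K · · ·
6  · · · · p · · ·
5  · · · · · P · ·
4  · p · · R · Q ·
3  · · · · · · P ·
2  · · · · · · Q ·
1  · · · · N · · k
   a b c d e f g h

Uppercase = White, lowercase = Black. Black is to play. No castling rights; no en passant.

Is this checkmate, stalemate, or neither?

Black to move; black king on h1.
In check: yes, from the white queen on g2.
King squares — g1: attacked by Qg2; g2: attacked by Ne1; h2: attacked by Qg2.
Legal moves for Black: none.
In check with no legal moves → checkmate.

checkmate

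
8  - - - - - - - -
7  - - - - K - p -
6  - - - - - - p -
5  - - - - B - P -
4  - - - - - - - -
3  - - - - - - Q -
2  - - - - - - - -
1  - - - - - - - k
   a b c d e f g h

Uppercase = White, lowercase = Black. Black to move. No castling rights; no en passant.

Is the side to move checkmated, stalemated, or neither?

Black to move; black king on h1.
In check: no.
King squares — g1: attacked by Qg3; g2: attacked by Qg3; h2: attacked by Qg3.
Legal moves for Black: none.
Not in check and no legal moves → stalemate.

stalemate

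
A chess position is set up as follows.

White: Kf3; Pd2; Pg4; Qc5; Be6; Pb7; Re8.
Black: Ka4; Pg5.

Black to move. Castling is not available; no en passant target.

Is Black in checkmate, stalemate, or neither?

Black to move; black king on a4.
In check: no.
King squares — a3: attacked by Qc5; b3: attacked by Be6; b4: attacked by Qc5; a5: attacked by Qc5; b5: attacked by Qc5.
Legal moves for Black: none.
Not in check and no legal moves → stalemate.

stalemate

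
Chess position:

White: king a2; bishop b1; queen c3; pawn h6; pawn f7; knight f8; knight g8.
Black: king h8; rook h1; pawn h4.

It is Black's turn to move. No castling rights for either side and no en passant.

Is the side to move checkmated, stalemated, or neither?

Black to move; black king on h8.
In check: yes, from the white queen on c3.
King squares — g7: attacked by Qc3; h7: attacked by Bb1; g8: attacked by Pf7.
Legal moves for Black: none.
In check with no legal moves → checkmate.

checkmate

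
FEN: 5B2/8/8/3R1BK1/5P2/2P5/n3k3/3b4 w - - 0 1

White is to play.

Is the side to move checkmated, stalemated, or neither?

neither

White to move; white king on g5.
In check: no.
Legal moves for White include: Bg7, Be7, Bh6, Bd6, Bc5, Bb4, Ba3, Kh6, Kg6, Kf6, Kh5, Kh4, Kg4, Bc8, Bh7, Bd7, Bg6, Be6, ... (list truncated; more exist).
White has legal moves and is not in check → neither.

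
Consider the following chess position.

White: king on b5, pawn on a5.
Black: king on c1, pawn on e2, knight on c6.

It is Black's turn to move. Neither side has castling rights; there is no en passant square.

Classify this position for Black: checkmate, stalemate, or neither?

neither

Black to move; black king on c1.
In check: no.
Legal moves for Black: Nd8, Nb8, Ne7, Na7+, Ne5, Nxa5, Nd4+, Nb4, Kd2, Kc2, Kb2, Kd1, Kb1, e1=Q, e1=R, e1=B, e1=N.
Black has 17 legal moves and is not in check → neither.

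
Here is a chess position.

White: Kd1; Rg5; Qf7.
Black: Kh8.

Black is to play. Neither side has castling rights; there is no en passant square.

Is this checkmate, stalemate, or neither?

stalemate

Black to move; black king on h8.
In check: no.
King squares — g7: attacked by Rg5; h7: attacked by Qf7; g8: attacked by Rg5.
Legal moves for Black: none.
Not in check and no legal moves → stalemate.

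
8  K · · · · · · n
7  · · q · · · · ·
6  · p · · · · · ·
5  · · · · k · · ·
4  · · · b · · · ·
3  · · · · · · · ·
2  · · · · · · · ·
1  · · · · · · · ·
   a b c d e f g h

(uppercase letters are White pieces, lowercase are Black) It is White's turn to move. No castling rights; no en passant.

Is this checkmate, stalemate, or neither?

stalemate

White to move; white king on a8.
In check: no.
King squares — a7: attacked by Qc7; b7: attacked by Qc7; b8: attacked by Qc7.
Legal moves for White: none.
Not in check and no legal moves → stalemate.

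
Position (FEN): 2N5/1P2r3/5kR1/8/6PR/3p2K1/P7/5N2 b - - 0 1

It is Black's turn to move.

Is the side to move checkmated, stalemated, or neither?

neither

Black to move; black king on f6.
In check: yes, from the white rook on g6.
King squares — e5: available; f5: attacked by Pg4; g5: attacked by Rg6; e6: attacked by Rg6; g6: available; e7: own rook; f7: available; g7: attacked by Rg6.
Legal moves for Black: Kf7, Kxg6, Ke5.
Black is in check but has 3 legal moves → neither.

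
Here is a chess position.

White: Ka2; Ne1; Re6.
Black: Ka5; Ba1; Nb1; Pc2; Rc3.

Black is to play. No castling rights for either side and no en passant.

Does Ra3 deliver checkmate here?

yes

After Ra3: white king on a2; in check: yes, from the black rook on a3.
King squares — a1: attacked by Ra3; b1: attacked by Pc2; b2: attacked by Ba1; a3: attacked by Nb1; b3: attacked by Ra3.
White has no legal moves → checkmate.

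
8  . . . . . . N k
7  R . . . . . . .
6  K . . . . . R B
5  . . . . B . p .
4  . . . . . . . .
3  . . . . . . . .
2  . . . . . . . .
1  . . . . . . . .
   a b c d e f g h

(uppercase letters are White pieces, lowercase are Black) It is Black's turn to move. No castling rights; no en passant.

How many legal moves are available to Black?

Black to move; king on h8.
In check: yes, from the white bishop on e5.
Legal moves: none.
Count: 0.

0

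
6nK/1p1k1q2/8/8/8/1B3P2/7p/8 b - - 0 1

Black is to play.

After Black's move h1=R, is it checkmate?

yes

After h1=R: white king on h8; in check: yes, from the black rook on h1.
King squares — g7: attacked by Qf7; h7: attacked by Rh1; g8: attacked by Qf7.
White has no legal moves → checkmate.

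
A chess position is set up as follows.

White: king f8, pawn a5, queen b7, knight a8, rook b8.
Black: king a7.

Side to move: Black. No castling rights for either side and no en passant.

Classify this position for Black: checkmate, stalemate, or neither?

Black to move; black king on a7.
In check: yes, from the white queen on b7.
King squares — a6: attacked by Qb7; b6: attacked by Pa5; b7: attacked by Rb8; a8: attacked by Qb7; b8: attacked by Qb7.
Legal moves for Black: none.
In check with no legal moves → checkmate.

checkmate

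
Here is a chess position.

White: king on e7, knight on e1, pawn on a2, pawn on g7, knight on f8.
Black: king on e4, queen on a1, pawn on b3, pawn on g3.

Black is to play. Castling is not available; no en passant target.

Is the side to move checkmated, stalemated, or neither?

Black to move; black king on e4.
In check: no.
Legal moves for Black include: Kf5, Ke5, Kd5, Kf4, Kd4, Ke3, Qxg7+, Qf6+, Qe5+, Qd4, Qc3, Qb2, Qxa2, Qxe1, Qd1, Qc1, Qb1, bxa2, ... (list truncated; more exist).
Black has legal moves and is not in check → neither.

neither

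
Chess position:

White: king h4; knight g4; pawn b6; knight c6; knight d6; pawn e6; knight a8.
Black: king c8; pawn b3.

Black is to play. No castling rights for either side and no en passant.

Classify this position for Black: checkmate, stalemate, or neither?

checkmate

Black to move; black king on c8.
In check: yes, from the white knight on d6.
King squares — b7: attacked by Nd6; c7: attacked by Pb6; d7: attacked by Pe6; b8: attacked by Nc6; d8: attacked by Nc6.
Legal moves for Black: none.
In check with no legal moves → checkmate.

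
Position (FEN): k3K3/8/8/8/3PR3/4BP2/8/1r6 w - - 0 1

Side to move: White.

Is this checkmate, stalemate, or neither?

neither

White to move; white king on e8.
In check: no.
Legal moves for White include: Kf8, Kd8, Kf7, Ke7, Kd7, Re7, Re6, Re5, Rh4, Rg4, Rf4, Bh6, Bg5, Bf4, Bf2, Bd2, Bg1, Bc1, ... (list truncated; more exist).
White has legal moves and is not in check → neither.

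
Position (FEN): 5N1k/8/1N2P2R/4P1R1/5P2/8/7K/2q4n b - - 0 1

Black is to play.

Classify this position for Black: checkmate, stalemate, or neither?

Black to move; black king on h8.
In check: yes, from the white rook on h6.
King squares — g7: attacked by Rg5; h7: attacked by Rh6; g8: attacked by Rg5.
Legal moves for Black: none.
In check with no legal moves → checkmate.

checkmate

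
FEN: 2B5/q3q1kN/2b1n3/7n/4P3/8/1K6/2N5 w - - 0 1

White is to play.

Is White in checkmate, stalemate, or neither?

neither

White to move; white king on b2.
In check: no.
Legal moves for White: Bd7, Bb7, Bxe6, Ba6, Nf8, Nf6, Ng5, Kc3, Kb3, Kc2, Kb1, Nd3, Nb3, Ne2, Na2, e5.
White has 16 legal moves and is not in check → neither.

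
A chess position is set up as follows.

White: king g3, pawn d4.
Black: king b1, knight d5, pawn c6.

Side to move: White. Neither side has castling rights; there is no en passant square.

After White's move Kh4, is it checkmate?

no

After Kh4: black king on b1; in check: no.
Black is not in check, so this cannot be checkmate.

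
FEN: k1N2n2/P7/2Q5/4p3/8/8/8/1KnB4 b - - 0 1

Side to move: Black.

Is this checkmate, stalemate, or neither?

Black to move; black king on a8.
In check: yes, from the white queen on c6.
King squares — a7: attacked by Nc8; b7: attacked by Qc6; b8: attacked by Pa7.
Legal moves for Black: none.
In check with no legal moves → checkmate.

checkmate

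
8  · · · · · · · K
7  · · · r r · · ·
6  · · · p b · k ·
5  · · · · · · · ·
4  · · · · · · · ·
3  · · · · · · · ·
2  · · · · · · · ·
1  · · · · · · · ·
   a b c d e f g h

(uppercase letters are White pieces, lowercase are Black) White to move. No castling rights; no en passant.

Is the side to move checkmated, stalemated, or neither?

White to move; white king on h8.
In check: no.
King squares — g7: attacked by Kg6; h7: attacked by Kg6; g8: attacked by Be6.
Legal moves for White: none.
Not in check and no legal moves → stalemate.

stalemate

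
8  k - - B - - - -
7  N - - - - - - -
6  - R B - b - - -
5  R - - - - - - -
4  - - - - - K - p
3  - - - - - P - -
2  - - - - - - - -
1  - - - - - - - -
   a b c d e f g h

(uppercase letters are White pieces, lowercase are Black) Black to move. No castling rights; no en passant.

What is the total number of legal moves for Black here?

0

Black to move; king on a8.
In check: yes, from the white bishop on c6.
Legal moves: none.
Count: 0.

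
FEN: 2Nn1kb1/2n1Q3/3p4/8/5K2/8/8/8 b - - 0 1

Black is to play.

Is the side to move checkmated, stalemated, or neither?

checkmate

Black to move; black king on f8.
In check: yes, from the white queen on e7.
King squares — e7: attacked by Nc8; f7: attacked by Qe7; g7: attacked by Qe7; e8: attacked by Qe7; g8: own bishop.
Legal moves for Black: none.
In check with no legal moves → checkmate.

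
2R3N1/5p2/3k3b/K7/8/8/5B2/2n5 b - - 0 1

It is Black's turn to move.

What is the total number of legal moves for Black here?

Black to move; king on d6.
In check: no.
Legal moves: Bf8, Bg7, Bg5, Bf4, Be3, Bd2+, Kd7, Ke6, Ke5, Kd5, Nd3, Nb3+, Ne2, Na2, f6, f5.
Count: 16.

16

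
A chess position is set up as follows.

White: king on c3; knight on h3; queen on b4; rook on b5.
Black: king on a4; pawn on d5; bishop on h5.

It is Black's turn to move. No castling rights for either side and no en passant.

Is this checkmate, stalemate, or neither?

checkmate

Black to move; black king on a4.
In check: yes, from the white queen on b4.
King squares — a3: attacked by Qb4; b3: attacked by Kc3; b4: attacked by Kc3; a5: attacked by Qb4; b5: attacked by Qb4.
Legal moves for Black: none.
In check with no legal moves → checkmate.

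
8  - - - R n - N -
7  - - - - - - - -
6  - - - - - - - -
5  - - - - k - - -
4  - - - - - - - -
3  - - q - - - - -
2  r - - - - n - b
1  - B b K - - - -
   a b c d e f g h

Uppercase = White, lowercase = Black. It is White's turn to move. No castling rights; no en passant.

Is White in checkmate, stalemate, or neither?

checkmate

White to move; white king on d1.
In check: yes, from the black knight on f2.
King squares — c1: attacked by Qc3; e1: attacked by Qc3; c2: attacked by Ra2; d2: attacked by Bc1; e2: attacked by Ra2.
Legal moves for White: none.
In check with no legal moves → checkmate.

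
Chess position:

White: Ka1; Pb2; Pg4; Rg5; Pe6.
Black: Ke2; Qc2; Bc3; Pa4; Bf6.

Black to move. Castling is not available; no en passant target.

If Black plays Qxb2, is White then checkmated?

yes

After Qxb2: white king on a1; in check: yes, from the black queen on b2.
King squares — b1: attacked by Qb2; a2: attacked by Qb2; b2: attacked by Bc3.
White has no legal moves → checkmate.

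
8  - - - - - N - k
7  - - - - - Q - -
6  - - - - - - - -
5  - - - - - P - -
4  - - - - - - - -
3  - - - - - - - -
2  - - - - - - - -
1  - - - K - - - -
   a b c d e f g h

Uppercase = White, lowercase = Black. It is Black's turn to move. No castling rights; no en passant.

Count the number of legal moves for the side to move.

Black to move; king on h8.
In check: no.
Legal moves: none.
Count: 0.

0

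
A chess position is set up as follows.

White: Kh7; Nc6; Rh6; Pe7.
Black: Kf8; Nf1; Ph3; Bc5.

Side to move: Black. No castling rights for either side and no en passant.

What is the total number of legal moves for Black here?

3

Black to move; king on f8.
In check: yes, from the white pawn on e7.
Legal moves: Ke8, Kf7, Bxe7.
Count: 3.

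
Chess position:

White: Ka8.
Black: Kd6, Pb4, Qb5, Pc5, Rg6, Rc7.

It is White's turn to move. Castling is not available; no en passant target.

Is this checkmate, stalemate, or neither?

White to move; white king on a8.
In check: no.
King squares — a7: attacked by Rc7; b7: attacked by Qb5; b8: attacked by Qb5.
Legal moves for White: none.
Not in check and no legal moves → stalemate.

stalemate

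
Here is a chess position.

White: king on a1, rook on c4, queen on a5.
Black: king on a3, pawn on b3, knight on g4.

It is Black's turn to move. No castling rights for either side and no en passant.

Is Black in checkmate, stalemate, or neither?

Black to move; black king on a3.
In check: yes, from the white queen on a5.
King squares — a2: attacked by Ka1; b2: attacked by Ka1; b3: own pawn; a4: attacked by Rc4; b4: attacked by Rc4.
Legal moves for Black: none.
In check with no legal moves → checkmate.

checkmate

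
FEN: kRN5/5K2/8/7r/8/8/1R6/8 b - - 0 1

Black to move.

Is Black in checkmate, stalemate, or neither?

Black to move; black king on a8.
In check: yes, from the white rook on b8.
King squares — a7: attacked by Nc8; b7: attacked by Rb2; b8: attacked by Rb2.
Legal moves for Black: none.
In check with no legal moves → checkmate.

checkmate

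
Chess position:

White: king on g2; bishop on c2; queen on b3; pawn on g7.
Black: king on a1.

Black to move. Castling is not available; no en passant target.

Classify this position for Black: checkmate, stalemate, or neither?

Black to move; black king on a1.
In check: no.
King squares — b1: attacked by Bc2; a2: attacked by Qb3; b2: attacked by Qb3.
Legal moves for Black: none.
Not in check and no legal moves → stalemate.

stalemate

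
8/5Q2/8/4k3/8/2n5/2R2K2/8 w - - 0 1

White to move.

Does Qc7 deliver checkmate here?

After Qc7: black king on e5; in check: yes, from the white queen on c7.
Black has 6 legal replies: Kf6, Ke6, Kf5, Kd5, Ke4, Kd4.
In check but a legal move exists → not checkmate.

no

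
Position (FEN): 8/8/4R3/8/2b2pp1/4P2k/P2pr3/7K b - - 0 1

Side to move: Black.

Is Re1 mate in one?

After Re1: white king on h1; in check: yes, from the black rook on e1.
King squares — g1: attacked by Re1; g2: attacked by Kh3; h2: attacked by Kh3.
White has no legal moves → checkmate.

yes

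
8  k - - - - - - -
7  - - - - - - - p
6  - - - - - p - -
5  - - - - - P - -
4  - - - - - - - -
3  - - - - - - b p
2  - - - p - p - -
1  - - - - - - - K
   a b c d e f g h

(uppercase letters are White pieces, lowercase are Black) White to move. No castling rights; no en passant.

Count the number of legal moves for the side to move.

0

White to move; king on h1.
In check: no.
Legal moves: none.
Count: 0.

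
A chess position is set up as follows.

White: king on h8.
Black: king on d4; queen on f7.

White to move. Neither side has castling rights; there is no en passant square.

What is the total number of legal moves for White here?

White to move; king on h8.
In check: no.
Legal moves: none.
Count: 0.

0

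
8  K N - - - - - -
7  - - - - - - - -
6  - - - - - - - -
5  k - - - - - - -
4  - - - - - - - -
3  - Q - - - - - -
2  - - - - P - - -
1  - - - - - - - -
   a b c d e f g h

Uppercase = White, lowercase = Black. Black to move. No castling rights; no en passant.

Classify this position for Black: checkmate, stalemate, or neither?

Black to move; black king on a5.
In check: no.
King squares — a4: attacked by Qb3; b4: attacked by Qb3; b5: attacked by Qb3; a6: attacked by Nb8; b6: attacked by Qb3.
Legal moves for Black: none.
Not in check and no legal moves → stalemate.

stalemate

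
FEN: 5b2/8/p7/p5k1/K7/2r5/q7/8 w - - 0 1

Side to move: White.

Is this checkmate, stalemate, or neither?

checkmate

White to move; white king on a4.
In check: yes, from the black queen on a2.
King squares — a3: attacked by Qa2; b3: attacked by Qa2; b4: attacked by Pa5; a5: attacked by Qa2; b5: attacked by Pa6.
Legal moves for White: none.
In check with no legal moves → checkmate.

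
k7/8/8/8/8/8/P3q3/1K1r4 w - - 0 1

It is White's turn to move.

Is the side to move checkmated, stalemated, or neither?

checkmate

White to move; white king on b1.
In check: yes, from the black rook on d1.
King squares — a1: attacked by Rd1; c1: attacked by Rd1; a2: own pawn; b2: attacked by Qe2; c2: attacked by Qe2.
Legal moves for White: none.
In check with no legal moves → checkmate.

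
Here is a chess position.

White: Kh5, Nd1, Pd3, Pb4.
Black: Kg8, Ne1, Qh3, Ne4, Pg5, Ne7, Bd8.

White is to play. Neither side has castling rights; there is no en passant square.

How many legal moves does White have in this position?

White to move; king on h5.
In check: yes, from the black queen on h3.
Legal moves: none.
Count: 0.

0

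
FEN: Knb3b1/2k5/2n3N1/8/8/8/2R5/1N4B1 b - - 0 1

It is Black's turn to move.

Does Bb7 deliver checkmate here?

After Bb7: white king on a8; in check: yes, from the black bishop on b7.
King squares — a7: attacked by Nc6; b7: attacked by Kc7; b8: attacked by Nc6.
White has no legal moves → checkmate.

yes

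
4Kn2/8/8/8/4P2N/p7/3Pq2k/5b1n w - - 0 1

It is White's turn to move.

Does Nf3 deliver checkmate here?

no

After Nf3: black king on h2; in check: yes, from the white knight on f3.
Black has 4 legal replies: Kh3, Kg3, Kg2, Qxf3.
In check but a legal move exists → not checkmate.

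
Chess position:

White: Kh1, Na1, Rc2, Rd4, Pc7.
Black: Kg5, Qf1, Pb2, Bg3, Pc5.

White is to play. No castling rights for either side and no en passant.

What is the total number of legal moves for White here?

0

White to move; king on h1.
In check: yes, from the black queen on f1.
Legal moves: none.
Count: 0.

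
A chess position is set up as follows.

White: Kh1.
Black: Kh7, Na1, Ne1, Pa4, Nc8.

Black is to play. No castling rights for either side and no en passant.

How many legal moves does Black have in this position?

16

Black to move; king on h7.
In check: no.
Legal moves: Ne7, Na7, Nd6, Nb6, Kh8, Kg8, Kg7, Kh6, Kg6, Nf3, Nd3, Ng2, Nec2, Nb3, Nac2, a3.
Count: 16.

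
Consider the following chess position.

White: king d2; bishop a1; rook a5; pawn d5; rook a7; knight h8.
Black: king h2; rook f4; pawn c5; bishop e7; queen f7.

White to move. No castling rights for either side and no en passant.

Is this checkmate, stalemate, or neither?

neither

White to move; white king on d2.
In check: no.
Legal moves for White include: Nxf7, Ng6, Ra8, Rxe7, Rd7, Rc7, Rb7, R7a6, R5a6, Rxc5, Rb5, Ra4, Ra3, Ra2, Ke3, Kd3, Kc3, Ke2, ... (list truncated; more exist).
White has legal moves and is not in check → neither.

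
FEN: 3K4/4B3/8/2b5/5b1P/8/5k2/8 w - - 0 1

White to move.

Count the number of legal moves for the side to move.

9

White to move; king on d8.
In check: no.
Legal moves: Ke8, Kc8, Kd7, Bf8, Bf6, Bd6, Bg5, Bxc5+, h5.
Count: 9.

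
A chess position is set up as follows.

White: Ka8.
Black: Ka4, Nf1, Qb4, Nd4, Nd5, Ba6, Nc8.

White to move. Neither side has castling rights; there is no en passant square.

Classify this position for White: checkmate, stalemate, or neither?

White to move; white king on a8.
In check: no.
King squares — a7: attacked by Nc8; b7: attacked by Qb4; b8: attacked by Qb4.
Legal moves for White: none.
Not in check and no legal moves → stalemate.

stalemate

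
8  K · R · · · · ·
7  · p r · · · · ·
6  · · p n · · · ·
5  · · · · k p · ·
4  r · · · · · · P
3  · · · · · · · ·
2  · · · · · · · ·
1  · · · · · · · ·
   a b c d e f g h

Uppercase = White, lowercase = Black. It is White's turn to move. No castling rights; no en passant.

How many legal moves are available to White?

1

White to move; king on a8.
In check: yes, from the black rook on a4.
Legal moves: Kb8.
Count: 1.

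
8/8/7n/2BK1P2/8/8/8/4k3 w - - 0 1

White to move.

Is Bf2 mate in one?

no

After Bf2: black king on e1; in check: yes, from the white bishop on f2.
Black has 5 legal replies: Kxf2, Ke2, Kd2, Kf1, Kd1.
In check but a legal move exists → not checkmate.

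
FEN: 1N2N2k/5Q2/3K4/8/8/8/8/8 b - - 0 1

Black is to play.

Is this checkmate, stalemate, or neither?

Black to move; black king on h8.
In check: no.
King squares — g7: attacked by Qf7; h7: attacked by Qf7; g8: attacked by Qf7.
Legal moves for Black: none.
Not in check and no legal moves → stalemate.

stalemate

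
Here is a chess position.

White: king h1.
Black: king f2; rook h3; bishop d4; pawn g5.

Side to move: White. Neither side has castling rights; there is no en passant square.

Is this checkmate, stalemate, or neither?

White to move; white king on h1.
In check: yes, from the black rook on h3.
King squares — g1: attacked by Kf2; g2: attacked by Kf2; h2: attacked by Rh3.
Legal moves for White: none.
In check with no legal moves → checkmate.

checkmate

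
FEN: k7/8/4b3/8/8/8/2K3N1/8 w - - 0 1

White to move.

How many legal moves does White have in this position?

White to move; king on c2.
In check: no.
Legal moves: Nh4, Nf4, Ne3, Ne1, Kd3, Kc3, Kd2, Kb2, Kd1, Kc1, Kb1.
Count: 11.

11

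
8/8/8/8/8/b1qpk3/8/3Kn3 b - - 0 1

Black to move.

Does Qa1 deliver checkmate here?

After Qa1: white king on d1; in check: yes, from the black queen on a1.
King squares — c1: attacked by Qa1; e1: attacked by Qa1; c2: attacked by Ne1; d2: attacked by Ke3; e2: attacked by Pd3.
White has no legal moves → checkmate.

yes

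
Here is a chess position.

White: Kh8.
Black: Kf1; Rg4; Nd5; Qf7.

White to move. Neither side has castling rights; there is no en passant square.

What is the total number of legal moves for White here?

0

White to move; king on h8.
In check: no.
Legal moves: none.
Count: 0.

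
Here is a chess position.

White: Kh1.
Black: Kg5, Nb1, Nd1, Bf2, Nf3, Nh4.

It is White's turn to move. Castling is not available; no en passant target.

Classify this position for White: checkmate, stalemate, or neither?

stalemate

White to move; white king on h1.
In check: no.
King squares — g1: attacked by Bf2; g2: attacked by Nh4; h2: attacked by Nf3.
Legal moves for White: none.
Not in check and no legal moves → stalemate.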